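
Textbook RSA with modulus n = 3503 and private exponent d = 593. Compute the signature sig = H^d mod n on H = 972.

322

Squares mod 3503: H^1≡972, H^2≡2477, H^4≡1776, H^8≡1476, H^16≡3213, H^32≡28, H^64≡784, H^128≡1631, H^256≡1384, H^512≡2818
593 = 512 + 64 + 16 + 1, so H^593 ≡ 2818·784·3213·972 ≡ 322 (mod 3503)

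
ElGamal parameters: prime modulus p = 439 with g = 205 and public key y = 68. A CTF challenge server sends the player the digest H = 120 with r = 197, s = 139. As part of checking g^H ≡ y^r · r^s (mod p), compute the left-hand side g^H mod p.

Squares mod 439: 205^1≡205, 205^2≡320, 205^4≡113, 205^8≡38, 205^16≡127, 205^32≡325, 205^64≡265
120 = 64 + 32 + 16 + 8, so 205^120 ≡ 265·325·127·38 ≡ 196 (mod 439)

196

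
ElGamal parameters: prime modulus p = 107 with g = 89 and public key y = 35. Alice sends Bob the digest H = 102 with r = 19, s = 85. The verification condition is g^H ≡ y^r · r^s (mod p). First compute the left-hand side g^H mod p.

12

89^2 = 7921 ≡ 3
89^4 ≡ 3^2 = 9
89^8 ≡ 9^2 = 81
89^16 ≡ 81^2 = 6561 ≡ 34
89^32 ≡ 34^2 = 1156 ≡ 86
89^64 ≡ 86^2 = 7396 ≡ 13
102 = 64 + 32 + 4 + 2, so 89^102 ≡ 13·86·9·3 ≡ 12 (mod 107)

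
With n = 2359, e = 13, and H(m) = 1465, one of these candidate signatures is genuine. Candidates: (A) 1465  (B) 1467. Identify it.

A

Candidate A: 1465^2 = 2146225 ≡ 1894; 1465^4 ≡ 1894^2 = 3587236 ≡ 1556; 1465^8 ≡ 1556^2 = 2421136 ≡ 802; 13 = 8 + 4 + 1, so 1465^13 ≡ 802·1556·1465 ≡ 1465 (mod 2359)
  → matches H(m) = 1465
Candidate B: 1467^2 = 2152089 ≡ 681; 1467^4 ≡ 681^2 = 463761 ≡ 1397; 1467^8 ≡ 1397^2 = 1951609 ≡ 716; 13 = 8 + 4 + 1, so 1467^13 ≡ 716·1397·1467 ≡ 914 (mod 2359)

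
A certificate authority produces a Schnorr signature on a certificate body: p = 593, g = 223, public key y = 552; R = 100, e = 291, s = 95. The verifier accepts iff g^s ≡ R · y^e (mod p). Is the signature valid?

g^s mod p:
223^95 mod 593 = 206
R · y^e mod p:
552^291 mod 593 = 346
100·346 = 34600 ≡ 206 (mod 593)
206 ≡ 206 (mod 593); signature holds.

valid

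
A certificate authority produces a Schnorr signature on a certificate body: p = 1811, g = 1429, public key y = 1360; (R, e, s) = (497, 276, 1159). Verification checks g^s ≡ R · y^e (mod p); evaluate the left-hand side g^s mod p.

304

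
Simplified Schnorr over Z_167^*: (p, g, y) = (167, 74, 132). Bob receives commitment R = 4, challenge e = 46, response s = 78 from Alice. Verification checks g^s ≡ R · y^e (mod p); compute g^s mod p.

97

Squares mod 167: 74^1≡74, 74^2≡132, 74^4≡56, 74^8≡130, 74^16≡33, 74^32≡87, 74^64≡54
78 = 64 + 8 + 4 + 2, so 74^78 ≡ 54·130·56·132 ≡ 97 (mod 167)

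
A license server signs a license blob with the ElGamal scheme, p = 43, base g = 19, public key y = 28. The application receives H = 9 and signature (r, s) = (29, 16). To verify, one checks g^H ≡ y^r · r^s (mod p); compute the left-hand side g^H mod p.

27

19^2 = 361 ≡ 17
19^4 ≡ 17^2 = 289 ≡ 31
19^8 ≡ 31^2 = 961 ≡ 15
9 = 8 + 1, so 19^9 ≡ 15·19 ≡ 27 (mod 43)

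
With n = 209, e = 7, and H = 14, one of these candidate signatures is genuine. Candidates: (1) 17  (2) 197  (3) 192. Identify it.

Candidate 1: Squares mod 209: 17^1≡17, 17^2≡80, 17^4≡130; 7 = 4 + 2 + 1, so 17^7 ≡ 130·80·17 ≡ 195 (mod 209)
Candidate 2: Squares mod 209: 197^1≡197, 197^2≡144, 197^4≡45; 7 = 4 + 2 + 1, so 197^7 ≡ 45·144·197 ≡ 197 (mod 209)
Candidate 3: Squares mod 209: 192^1≡192, 192^2≡80, 192^4≡130; 7 = 4 + 2 + 1, so 192^7 ≡ 130·80·192 ≡ 14 (mod 209)
  → matches H = 14

3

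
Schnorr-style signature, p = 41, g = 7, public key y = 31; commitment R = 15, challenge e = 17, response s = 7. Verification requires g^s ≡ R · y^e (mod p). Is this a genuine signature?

g^s mod p:
7^2 = 49 ≡ 8
7^4 ≡ 8^2 = 64 ≡ 23
7 = 4 + 2 + 1, so 7^7 ≡ 23·8·7 ≡ 17 (mod 41)
R · y^e mod p:
31^2 = 961 ≡ 18
31^4 ≡ 18^2 = 324 ≡ 37
31^8 ≡ 37^2 = 1369 ≡ 16
31^16 ≡ 16^2 = 256 ≡ 10
17 = 16 + 1, so 31^17 ≡ 10·31 ≡ 23 (mod 41)
15·23 = 345 ≡ 17 (mod 41)
17 ≡ 17 (mod 41); signature holds.

genuine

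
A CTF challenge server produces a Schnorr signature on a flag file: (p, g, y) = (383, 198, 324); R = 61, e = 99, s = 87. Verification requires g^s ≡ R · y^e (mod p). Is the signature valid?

invalid

g^s mod p:
Squares mod 383: 198^1≡198, 198^2≡138, 198^4≡277, 198^8≡129, 198^16≡172, 198^32≡93, 198^64≡223
87 = 64 + 16 + 4 + 2 + 1, so 198^87 ≡ 223·172·277·138·198 ≡ 257 (mod 383)
R · y^e mod p:
Squares mod 383: 324^1≡324, 324^2≡34, 324^4≡7, 324^8≡49, 324^16≡103, 324^32≡268, 324^64≡203
99 = 64 + 32 + 2 + 1, so 324^99 ≡ 203·268·34·324 ≡ 277 (mod 383)
61·277 = 16897 ≡ 45 (mod 383)
257 ≠ 45; the check fails.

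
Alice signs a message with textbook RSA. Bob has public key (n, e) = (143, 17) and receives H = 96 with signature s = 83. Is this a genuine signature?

Squares mod 143: s^1≡83, s^2≡25, s^4≡53, s^8≡92, s^16≡27
17 = 16 + 1, so s^17 ≡ 27·83 ≡ 96 (mod 143)
s^17 mod 143 = 96 matches H.

genuine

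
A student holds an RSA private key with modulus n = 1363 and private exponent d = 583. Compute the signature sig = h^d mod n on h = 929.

h^2 ≡ 929^2 = 863041 ≡ 262
h^4 ≡ 262^2 = 68644 ≡ 494
h^8 ≡ 494^2 = 244036 ≡ 59
h^16 ≡ 59^2 = 3481 ≡ 755
h^32 ≡ 755^2 = 570025 ≡ 291
h^64 ≡ 291^2 = 84681 ≡ 175
h^128 ≡ 175^2 = 30625 ≡ 639
h^256 ≡ 639^2 = 408321 ≡ 784
h^512 ≡ 784^2 = 614656 ≡ 1306
583 = 512 + 64 + 4 + 2 + 1, so h^583 ≡ 1306·175·494·262·929 ≡ 59 (mod 1363)

59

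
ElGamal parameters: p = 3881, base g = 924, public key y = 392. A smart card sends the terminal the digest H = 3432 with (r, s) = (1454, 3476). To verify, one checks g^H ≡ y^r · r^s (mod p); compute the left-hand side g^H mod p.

3511

924^2 = 853776 ≡ 3837
924^4 ≡ 3837^2 = 14722569 ≡ 1936
924^8 ≡ 1936^2 = 3748096 ≡ 2931
924^16 ≡ 2931^2 = 8590761 ≡ 2108
924^32 ≡ 2108^2 = 4443664 ≡ 3800
924^64 ≡ 3800^2 = 14440000 ≡ 2680
924^128 ≡ 2680^2 = 7182400 ≡ 2550
924^256 ≡ 2550^2 = 6502500 ≡ 1825
924^512 ≡ 1825^2 = 3330625 ≡ 727
924^1024 ≡ 727^2 = 528529 ≡ 713
924^2048 ≡ 713^2 = 508369 ≡ 3839
3432 = 2048 + 1024 + 256 + 64 + 32 + 8, so 924^3432 ≡ 3839·713·1825·2680·3800·2931 ≡ 3511 (mod 3881)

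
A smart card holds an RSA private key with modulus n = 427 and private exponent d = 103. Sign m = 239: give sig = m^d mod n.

22

m^2 ≡ 239^2 = 57121 ≡ 330
m^4 ≡ 330^2 = 108900 ≡ 15
m^8 ≡ 15^2 = 225
m^16 ≡ 225^2 = 50625 ≡ 239
m^32 ≡ 239^2 = 57121 ≡ 330
m^64 ≡ 330^2 = 108900 ≡ 15
103 = 64 + 32 + 4 + 2 + 1, so m^103 ≡ 15·330·15·330·239 ≡ 22 (mod 427)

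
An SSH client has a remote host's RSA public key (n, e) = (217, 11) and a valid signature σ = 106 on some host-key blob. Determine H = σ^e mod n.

127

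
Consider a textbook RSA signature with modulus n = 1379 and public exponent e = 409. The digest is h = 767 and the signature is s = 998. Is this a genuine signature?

genuine

Squares mod 1379: s^1≡998, s^2≡366, s^4≡193, s^8≡16, s^16≡256, s^32≡723, s^64≡88, s^128≡849, s^256≡963
409 = 256 + 128 + 16 + 8 + 1, so s^409 ≡ 963·849·256·16·998 ≡ 767 (mod 1379)
s^409 mod 1379 = 767 matches h.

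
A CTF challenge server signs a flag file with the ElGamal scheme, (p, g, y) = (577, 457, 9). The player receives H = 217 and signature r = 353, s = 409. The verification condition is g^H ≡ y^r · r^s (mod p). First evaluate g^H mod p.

457^2 = 208849 ≡ 552
457^4 ≡ 552^2 = 304704 ≡ 48
457^8 ≡ 48^2 = 2304 ≡ 573
457^16 ≡ 573^2 = 328329 ≡ 16
457^32 ≡ 16^2 = 256
457^64 ≡ 256^2 = 65536 ≡ 335
457^128 ≡ 335^2 = 112225 ≡ 287
217 = 128 + 64 + 16 + 8 + 1, so 457^217 ≡ 287·335·16·573·457 ≡ 353 (mod 577)

353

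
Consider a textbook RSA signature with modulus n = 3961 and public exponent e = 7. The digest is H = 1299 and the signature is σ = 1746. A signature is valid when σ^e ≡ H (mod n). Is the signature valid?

Squares mod 3961: σ^1≡1746, σ^2≡2507, σ^4≡2903
7 = 4 + 2 + 1, so σ^7 ≡ 2903·2507·1746 ≡ 1299 (mod 3961)
σ^7 mod 3961 = 1299 matches H.

valid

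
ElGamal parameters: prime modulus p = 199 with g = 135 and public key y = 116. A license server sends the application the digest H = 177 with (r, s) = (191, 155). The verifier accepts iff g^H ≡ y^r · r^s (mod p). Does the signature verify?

Left side g^H mod p:
135^177 mod 199 = 181
Right side y^r · r^s mod p:
116^191 mod 199 = 132
191^155 mod 199 = 147
132·147 = 19404 ≡ 101 (mod 199)
181 ≠ 101, so verification fails.

does not verify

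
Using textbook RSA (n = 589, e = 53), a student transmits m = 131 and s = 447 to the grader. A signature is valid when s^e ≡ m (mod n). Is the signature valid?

invalid

s^2 ≡ 447^2 = 199809 ≡ 138
s^4 ≡ 138^2 = 19044 ≡ 196
s^8 ≡ 196^2 = 38416 ≡ 131
s^16 ≡ 131^2 = 17161 ≡ 80
s^32 ≡ 80^2 = 6400 ≡ 510
53 = 32 + 16 + 4 + 1, so s^53 ≡ 510·80·196·447 ≡ 458 (mod 589)
458 ≠ 131, so verification fails.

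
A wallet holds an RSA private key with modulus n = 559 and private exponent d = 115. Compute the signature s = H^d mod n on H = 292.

H^2 ≡ 292^2 = 85264 ≡ 296
H^4 ≡ 296^2 = 87616 ≡ 412
H^8 ≡ 412^2 = 169744 ≡ 367
H^16 ≡ 367^2 = 134689 ≡ 529
H^32 ≡ 529^2 = 279841 ≡ 341
H^64 ≡ 341^2 = 116281 ≡ 9
115 = 64 + 32 + 16 + 2 + 1, so H^115 ≡ 9·341·529·296·292 ≡ 72 (mod 559)

72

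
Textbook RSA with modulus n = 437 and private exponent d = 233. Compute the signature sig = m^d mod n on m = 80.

385

Squares mod 437: m^1≡80, m^2≡282, m^4≡427, m^8≡100, m^16≡386, m^32≡416, m^64≡4, m^128≡16
233 = 128 + 64 + 32 + 8 + 1, so m^233 ≡ 16·4·416·100·80 ≡ 385 (mod 437)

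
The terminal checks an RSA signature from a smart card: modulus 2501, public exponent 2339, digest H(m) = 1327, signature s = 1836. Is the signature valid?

invalid

s^2 ≡ 1836^2 = 3370896 ≡ 2049
s^4 ≡ 2049^2 = 4198401 ≡ 1723
s^8 ≡ 1723^2 = 2968729 ≡ 42
s^16 ≡ 42^2 = 1764
s^32 ≡ 1764^2 = 3111696 ≡ 452
s^64 ≡ 452^2 = 204304 ≡ 1723
s^128 ≡ 1723^2 = 2968729 ≡ 42
s^256 ≡ 42^2 = 1764
s^512 ≡ 1764^2 = 3111696 ≡ 452
s^1024 ≡ 452^2 = 204304 ≡ 1723
s^2048 ≡ 1723^2 = 2968729 ≡ 42
2339 = 2048 + 256 + 32 + 2 + 1, so s^2339 ≡ 42·1764·452·2049·1836 ≡ 173 (mod 2501)
s^2339 mod 2501 = 173, but H(m) = 1327.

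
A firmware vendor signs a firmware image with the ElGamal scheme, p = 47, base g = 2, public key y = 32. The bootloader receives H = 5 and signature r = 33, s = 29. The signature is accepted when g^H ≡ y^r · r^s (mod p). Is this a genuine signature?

Left side g^H mod p:
2^2 = 4
2^4 ≡ 4^2 = 16
5 = 4 + 1, so 2^5 ≡ 16·2 ≡ 32 (mod 47)
Right side y^r · r^s mod p:
32^2 = 1024 ≡ 37
32^4 ≡ 37^2 = 1369 ≡ 6
32^8 ≡ 6^2 = 36
32^16 ≡ 36^2 = 1296 ≡ 27
32^32 ≡ 27^2 = 729 ≡ 24
33 = 32 + 1, so 32^33 ≡ 24·32 ≡ 16 (mod 47)
33^2 = 1089 ≡ 8
33^4 ≡ 8^2 = 64 ≡ 17
33^8 ≡ 17^2 = 289 ≡ 7
33^16 ≡ 7^2 = 49 ≡ 2
29 = 16 + 8 + 4 + 1, so 33^29 ≡ 2·7·17·33 ≡ 5 (mod 47)
16·5 = 80 ≡ 33 (mod 47)
32 ≠ 33, so verification fails.

forged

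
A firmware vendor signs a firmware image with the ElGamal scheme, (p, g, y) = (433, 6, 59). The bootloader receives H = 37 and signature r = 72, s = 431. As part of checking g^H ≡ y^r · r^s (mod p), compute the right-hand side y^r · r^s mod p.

111

Squares mod 433: 59^1≡59, 59^2≡17, 59^4≡289, 59^8≡385, 59^16≡139, 59^32≡269, 59^64≡50
72 = 64 + 8, so 59^72 ≡ 50·385 ≡ 198 (mod 433)
Squares mod 433: 72^1≡72, 72^2≡421, 72^4≡144, 72^8≡385, 72^16≡139, 72^32≡269, 72^64≡50, 72^128≡335, 72^256≡78
431 = 256 + 128 + 32 + 8 + 4 + 2 + 1, so 72^431 ≡ 78·335·269·385·144·421·72 ≡ 427 (mod 433)
y^r · r^s ≡ 198·427 = 84546 ≡ 111 (mod 433)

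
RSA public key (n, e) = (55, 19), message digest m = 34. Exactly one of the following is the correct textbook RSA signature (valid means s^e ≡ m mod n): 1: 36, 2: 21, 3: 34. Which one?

3

Candidate 1: Squares mod 55: 36^1≡36, 36^2≡31, 36^4≡26, 36^8≡16, 36^16≡36; 19 = 16 + 2 + 1, so 36^19 ≡ 36·31·36 ≡ 26 (mod 55)
Candidate 2: Squares mod 55: 21^1≡21, 21^2≡1, 21^4≡1, 21^8≡1, 21^16≡1; 19 = 16 + 2 + 1, so 21^19 ≡ 1·1·21 ≡ 21 (mod 55)
Candidate 3: Squares mod 55: 34^1≡34, 34^2≡1, 34^4≡1, 34^8≡1, 34^16≡1; 19 = 16 + 2 + 1, so 34^19 ≡ 1·1·34 ≡ 34 (mod 55)
  → matches m = 34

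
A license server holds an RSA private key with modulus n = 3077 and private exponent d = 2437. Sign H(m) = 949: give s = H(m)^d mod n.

2579

(H(m))^2 ≡ 949^2 = 900601 ≡ 2117
(H(m))^4 ≡ 2117^2 = 4481689 ≡ 1577
(H(m))^8 ≡ 1577^2 = 2486929 ≡ 713
(H(m))^16 ≡ 713^2 = 508369 ≡ 664
(H(m))^32 ≡ 664^2 = 440896 ≡ 885
(H(m))^64 ≡ 885^2 = 783225 ≡ 1667
(H(m))^128 ≡ 1667^2 = 2778889 ≡ 358
(H(m))^256 ≡ 358^2 = 128164 ≡ 2007
(H(m))^512 ≡ 2007^2 = 4028049 ≡ 256
(H(m))^1024 ≡ 256^2 = 65536 ≡ 919
(H(m))^2048 ≡ 919^2 = 844561 ≡ 1463
2437 = 2048 + 256 + 128 + 4 + 1, so (H(m))^2437 ≡ 1463·2007·358·1577·949 ≡ 2579 (mod 3077)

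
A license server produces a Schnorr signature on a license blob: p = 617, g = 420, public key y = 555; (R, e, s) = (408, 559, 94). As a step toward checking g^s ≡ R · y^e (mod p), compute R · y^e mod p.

555^2 = 308025 ≡ 142
555^4 ≡ 142^2 = 20164 ≡ 420
555^8 ≡ 420^2 = 176400 ≡ 555
555^16 ≡ 555^2 = 308025 ≡ 142
555^32 ≡ 142^2 = 20164 ≡ 420
555^64 ≡ 420^2 = 176400 ≡ 555
555^128 ≡ 555^2 = 308025 ≡ 142
555^256 ≡ 142^2 = 20164 ≡ 420
555^512 ≡ 420^2 = 176400 ≡ 555
559 = 512 + 32 + 8 + 4 + 2 + 1, so 555^559 ≡ 555·420·555·420·142·555 ≡ 408 (mod 617)
R · y^e ≡ 408·408 = 166464 ≡ 491 (mod 617)

491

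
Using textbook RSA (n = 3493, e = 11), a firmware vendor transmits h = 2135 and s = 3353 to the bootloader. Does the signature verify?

verifies

s^2 ≡ 3353^2 = 11242609 ≡ 2135
s^4 ≡ 2135^2 = 4558225 ≡ 3353
s^8 ≡ 3353^2 = 11242609 ≡ 2135
11 = 8 + 2 + 1, so s^11 ≡ 2135·2135·3353 ≡ 2135 (mod 3493)
Since 2135 equals the digest 2135, verification succeeds.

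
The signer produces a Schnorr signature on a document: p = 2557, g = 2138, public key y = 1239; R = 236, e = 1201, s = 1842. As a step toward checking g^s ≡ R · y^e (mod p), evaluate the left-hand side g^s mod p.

Squares mod 2557: 2138^1≡2138, 2138^2≡1685, 2138^4≡955, 2138^8≡1733, 2138^16≡1371, 2138^32≡246, 2138^64≡1705, 2138^128≡2273, 2138^256≡1389, 2138^512≡1343, 2138^1024≡964
1842 = 1024 + 512 + 256 + 32 + 16 + 2, so 2138^1842 ≡ 964·1343·1389·246·1371·1685 ≡ 2157 (mod 2557)

2157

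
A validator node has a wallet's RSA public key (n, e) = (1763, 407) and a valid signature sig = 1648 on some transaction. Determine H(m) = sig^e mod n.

Squares mod 1763: sig^1≡1648, sig^2≡884, sig^4≡447, sig^8≡590, sig^16≡789, sig^32≡182, sig^64≡1390, sig^128≡1615, sig^256≡748
407 = 256 + 128 + 16 + 4 + 2 + 1, so sig^407 ≡ 748·1615·789·447·884·1648 ≡ 289 (mod 1763)

289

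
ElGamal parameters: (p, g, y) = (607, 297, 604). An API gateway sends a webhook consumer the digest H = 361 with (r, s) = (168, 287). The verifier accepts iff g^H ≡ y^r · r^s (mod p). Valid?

Left side g^H mod p:
Squares mod 607: 297^1≡297, 297^2≡194, 297^4≡2, 297^8≡4, 297^16≡16, 297^32≡256, 297^64≡587, 297^128≡400, 297^256≡359
361 = 256 + 64 + 32 + 8 + 1, so 297^361 ≡ 359·587·256·4·297 ≡ 363 (mod 607)
Right side y^r · r^s mod p:
Squares mod 607: 604^1≡604, 604^2≡9, 604^4≡81, 604^8≡491, 604^16≡102, 604^32≡85, 604^64≡548, 604^128≡446
168 = 128 + 32 + 8, so 604^168 ≡ 446·85·491 ≡ 155 (mod 607)
Squares mod 607: 168^1≡168, 168^2≡302, 168^4≡154, 168^8≡43, 168^16≡28, 168^32≡177, 168^64≡372, 168^128≡595, 168^256≡144
287 = 256 + 16 + 8 + 4 + 2 + 1, so 168^287 ≡ 144·28·43·154·302·168 ≡ 65 (mod 607)
155·65 = 10075 ≡ 363 (mod 607)
363 ≡ 363 (mod 607), so the signature is genuine.

yes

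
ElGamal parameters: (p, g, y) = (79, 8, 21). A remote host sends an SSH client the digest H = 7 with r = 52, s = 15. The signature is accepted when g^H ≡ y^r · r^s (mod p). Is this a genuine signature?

Left side g^H mod p:
8^2 = 64
8^4 ≡ 64^2 = 4096 ≡ 67
7 = 4 + 2 + 1, so 8^7 ≡ 67·64·8 ≡ 18 (mod 79)
Right side y^r · r^s mod p:
21^2 = 441 ≡ 46
21^4 ≡ 46^2 = 2116 ≡ 62
21^8 ≡ 62^2 = 3844 ≡ 52
21^16 ≡ 52^2 = 2704 ≡ 18
21^32 ≡ 18^2 = 324 ≡ 8
52 = 32 + 16 + 4, so 21^52 ≡ 8·18·62 ≡ 1 (mod 79)
52^2 = 2704 ≡ 18
52^4 ≡ 18^2 = 324 ≡ 8
52^8 ≡ 8^2 = 64
15 = 8 + 4 + 2 + 1, so 52^15 ≡ 64·8·18·52 ≡ 18 (mod 79)
1·18 = 18 ≡ 18 (mod 79)
18 ≡ 18 (mod 79), so the signature is genuine.

genuine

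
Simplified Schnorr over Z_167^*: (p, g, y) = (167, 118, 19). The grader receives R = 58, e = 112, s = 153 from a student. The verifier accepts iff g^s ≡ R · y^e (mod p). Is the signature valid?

invalid

g^s mod p:
Squares mod 167: 118^1≡118, 118^2≡63, 118^4≡128, 118^8≡18, 118^16≡157, 118^32≡100, 118^64≡147, 118^128≡66
153 = 128 + 16 + 8 + 1, so 118^153 ≡ 66·157·18·118 ≡ 125 (mod 167)
R · y^e mod p:
Squares mod 167: 19^1≡19, 19^2≡27, 19^4≡61, 19^8≡47, 19^16≡38, 19^32≡108, 19^64≡141
112 = 64 + 32 + 16, so 19^112 ≡ 141·108·38 ≡ 9 (mod 167)
58·9 = 522 ≡ 21 (mod 167)
125 ≠ 21; the check fails.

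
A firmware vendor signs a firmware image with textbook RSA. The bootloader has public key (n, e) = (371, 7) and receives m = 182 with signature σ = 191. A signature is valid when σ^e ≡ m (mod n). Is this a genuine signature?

forged

σ^2 ≡ 191^2 = 36481 ≡ 123
σ^4 ≡ 123^2 = 15129 ≡ 289
7 = 4 + 2 + 1, so σ^7 ≡ 289·123·191 ≡ 177 (mod 371)
177 ≠ 182, so verification fails.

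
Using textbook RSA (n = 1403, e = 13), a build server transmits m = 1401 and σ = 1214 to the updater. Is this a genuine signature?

Squares mod 1403: σ^1≡1214, σ^2≡646, σ^4≡625, σ^8≡591
13 = 8 + 4 + 1, so σ^13 ≡ 591·625·1214 ≡ 2 (mod 1403)
The recovered value 2 does not match the digest 1401.

forged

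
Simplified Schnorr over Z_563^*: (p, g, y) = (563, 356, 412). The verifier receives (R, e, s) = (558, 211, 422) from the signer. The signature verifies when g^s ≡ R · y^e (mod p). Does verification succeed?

fails

g^s mod p:
356^2 = 126736 ≡ 61
356^4 ≡ 61^2 = 3721 ≡ 343
356^8 ≡ 343^2 = 117649 ≡ 545
356^16 ≡ 545^2 = 297025 ≡ 324
356^32 ≡ 324^2 = 104976 ≡ 258
356^64 ≡ 258^2 = 66564 ≡ 130
356^128 ≡ 130^2 = 16900 ≡ 10
356^256 ≡ 10^2 = 100
422 = 256 + 128 + 32 + 4 + 2, so 356^422 ≡ 100·10·258·343·61 ≡ 483 (mod 563)
R · y^e mod p:
412^2 = 169744 ≡ 281
412^4 ≡ 281^2 = 78961 ≡ 141
412^8 ≡ 141^2 = 19881 ≡ 176
412^16 ≡ 176^2 = 30976 ≡ 11
412^32 ≡ 11^2 = 121
412^64 ≡ 121^2 = 14641 ≡ 3
412^128 ≡ 3^2 = 9
211 = 128 + 64 + 16 + 2 + 1, so 412^211 ≡ 9·3·11·281·412 ≡ 185 (mod 563)
558·185 = 103230 ≡ 201 (mod 563)
483 ≠ 201; the check fails.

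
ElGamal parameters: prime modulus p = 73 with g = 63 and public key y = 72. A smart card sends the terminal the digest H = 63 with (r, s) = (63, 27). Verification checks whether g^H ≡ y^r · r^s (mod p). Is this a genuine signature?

Left side g^H mod p:
63^2 = 3969 ≡ 27
63^4 ≡ 27^2 = 729 ≡ 72
63^8 ≡ 72^2 = 5184 ≡ 1
63^16 ≡ 1^2 = 1
63^32 ≡ 1^2 = 1
63 = 32 + 16 + 8 + 4 + 2 + 1, so 63^63 ≡ 1·1·1·72·27·63 ≡ 51 (mod 73)
Right side y^r · r^s mod p:
72^2 = 5184 ≡ 1
72^4 ≡ 1^2 = 1
72^8 ≡ 1^2 = 1
72^16 ≡ 1^2 = 1
72^32 ≡ 1^2 = 1
63 = 32 + 16 + 8 + 4 + 2 + 1, so 72^63 ≡ 1·1·1·1·1·72 ≡ 72 (mod 73)
63^2 = 3969 ≡ 27
63^4 ≡ 27^2 = 729 ≡ 72
63^8 ≡ 72^2 = 5184 ≡ 1
63^16 ≡ 1^2 = 1
27 = 16 + 8 + 2 + 1, so 63^27 ≡ 1·1·27·63 ≡ 22 (mod 73)
72·22 = 1584 ≡ 51 (mod 73)
51 ≡ 51 (mod 73), so the signature is genuine.

genuine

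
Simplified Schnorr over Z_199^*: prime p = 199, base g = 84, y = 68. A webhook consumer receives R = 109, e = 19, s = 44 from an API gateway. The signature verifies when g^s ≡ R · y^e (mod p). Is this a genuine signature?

genuine

g^s mod p:
Squares mod 199: 84^1≡84, 84^2≡91, 84^4≡122, 84^8≡158, 84^16≡89, 84^32≡160
44 = 32 + 8 + 4, so 84^44 ≡ 160·158·122 ≡ 58 (mod 199)
R · y^e mod p:
Squares mod 199: 68^1≡68, 68^2≡47, 68^4≡20, 68^8≡2, 68^16≡4
19 = 16 + 2 + 1, so 68^19 ≡ 4·47·68 ≡ 48 (mod 199)
109·48 = 5232 ≡ 58 (mod 199)
58 ≡ 58 (mod 199); signature holds.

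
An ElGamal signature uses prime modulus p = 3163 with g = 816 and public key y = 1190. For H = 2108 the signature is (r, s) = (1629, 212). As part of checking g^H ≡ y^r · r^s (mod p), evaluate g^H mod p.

1

Squares mod 3163: 816^1≡816, 816^2≡1626, 816^4≡2771, 816^8≡1840, 816^16≡1190, 816^32≡2239, 816^64≡2929, 816^128≡985, 816^256≡2347, 816^512≡1626, 816^1024≡2771, 816^2048≡1840
2108 = 2048 + 32 + 16 + 8 + 4, so 816^2108 ≡ 1840·2239·1190·1840·2771 ≡ 1 (mod 3163)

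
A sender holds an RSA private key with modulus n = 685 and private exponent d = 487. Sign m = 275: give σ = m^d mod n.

275

m^2 ≡ 275^2 = 75625 ≡ 275
m^4 ≡ 275^2 = 75625 ≡ 275
m^8 ≡ 275^2 = 75625 ≡ 275
m^16 ≡ 275^2 = 75625 ≡ 275
m^32 ≡ 275^2 = 75625 ≡ 275
m^64 ≡ 275^2 = 75625 ≡ 275
m^128 ≡ 275^2 = 75625 ≡ 275
m^256 ≡ 275^2 = 75625 ≡ 275
487 = 256 + 128 + 64 + 32 + 4 + 2 + 1, so m^487 ≡ 275·275·275·275·275·275·275 ≡ 275 (mod 685)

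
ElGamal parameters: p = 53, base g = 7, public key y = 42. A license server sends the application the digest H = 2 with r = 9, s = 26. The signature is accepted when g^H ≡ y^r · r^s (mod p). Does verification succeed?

passes

Left side g^H mod p:
Squares mod 53: 7^1≡7, 7^2≡49
7^2 ≡ 49 (mod 53)
Right side y^r · r^s mod p:
Squares mod 53: 42^1≡42, 42^2≡15, 42^4≡13, 42^8≡10
9 = 8 + 1, so 42^9 ≡ 10·42 ≡ 49 (mod 53)
Squares mod 53: 9^1≡9, 9^2≡28, 9^4≡42, 9^8≡15, 9^16≡13
26 = 16 + 8 + 2, so 9^26 ≡ 13·15·28 ≡ 1 (mod 53)
49·1 = 49 ≡ 49 (mod 53)
49 ≡ 49 (mod 53), so the signature is genuine.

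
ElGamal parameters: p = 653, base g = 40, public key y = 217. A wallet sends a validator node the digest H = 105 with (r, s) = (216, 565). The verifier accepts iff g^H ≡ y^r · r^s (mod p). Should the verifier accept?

Left side g^H mod p:
40^105 mod 653 = 47
Right side y^r · r^s mod p:
217^216 mod 653 = 485
216^565 mod 653 = 540
485·540 = 261900 ≡ 47 (mod 653)
47 ≡ 47 (mod 653), so the signature is genuine.

accept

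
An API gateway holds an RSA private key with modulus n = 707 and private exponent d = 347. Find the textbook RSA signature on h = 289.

95

h^347 mod 707 = 95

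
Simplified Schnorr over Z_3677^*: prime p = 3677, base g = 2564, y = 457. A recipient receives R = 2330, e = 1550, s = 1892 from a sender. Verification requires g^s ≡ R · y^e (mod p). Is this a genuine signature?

g^s mod p:
2564^1892 mod 3677 = 1767
R · y^e mod p:
457^1550 mod 3677 = 2824
2330·2824 = 6579920 ≡ 1767 (mod 3677)
1767 ≡ 1767 (mod 3677); signature holds.

genuine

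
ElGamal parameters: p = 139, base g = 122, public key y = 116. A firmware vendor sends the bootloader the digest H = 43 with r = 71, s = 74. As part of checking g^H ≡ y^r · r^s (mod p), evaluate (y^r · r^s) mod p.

Squares mod 139: 116^1≡116, 116^2≡112, 116^4≡34, 116^8≡44, 116^16≡129, 116^32≡100, 116^64≡131
71 = 64 + 4 + 2 + 1, so 116^71 ≡ 131·34·112·116 ≡ 112 (mod 139)
Squares mod 139: 71^1≡71, 71^2≡37, 71^4≡118, 71^8≡24, 71^16≡20, 71^32≡122, 71^64≡11
74 = 64 + 8 + 2, so 71^74 ≡ 11·24·37 ≡ 38 (mod 139)
y^r · r^s ≡ 112·38 = 4256 ≡ 86 (mod 139)

86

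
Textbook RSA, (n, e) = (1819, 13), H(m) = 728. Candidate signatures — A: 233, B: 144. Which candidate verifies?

Candidate A: Squares mod 1819: 233^1≡233, 233^2≡1538, 233^4≡744, 233^8≡560; 13 = 8 + 4 + 1, so 233^13 ≡ 560·744·233 ≡ 728 (mod 1819)
  → matches H(m) = 728
Candidate B: Squares mod 1819: 144^1≡144, 144^2≡727, 144^4≡1019, 144^8≡1531; 13 = 8 + 4 + 1, so 144^13 ≡ 1531·1019·144 ≡ 859 (mod 1819)

A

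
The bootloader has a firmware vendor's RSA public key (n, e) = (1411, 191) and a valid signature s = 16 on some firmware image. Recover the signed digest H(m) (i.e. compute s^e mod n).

1206

s^191 mod 1411 = 1206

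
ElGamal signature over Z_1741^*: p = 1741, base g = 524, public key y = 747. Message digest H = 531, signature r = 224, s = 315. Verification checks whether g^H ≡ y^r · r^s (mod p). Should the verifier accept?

Left side g^H mod p:
524^2 = 274576 ≡ 1239
524^4 ≡ 1239^2 = 1535121 ≡ 1300
524^8 ≡ 1300^2 = 1690000 ≡ 1230
524^16 ≡ 1230^2 = 1512900 ≡ 1712
524^32 ≡ 1712^2 = 2930944 ≡ 841
524^64 ≡ 841^2 = 707281 ≡ 435
524^128 ≡ 435^2 = 189225 ≡ 1197
524^256 ≡ 1197^2 = 1432809 ≡ 1707
524^512 ≡ 1707^2 = 2913849 ≡ 1156
531 = 512 + 16 + 2 + 1, so 524^531 ≡ 1156·1712·1239·524 ≡ 225 (mod 1741)
Right side y^r · r^s mod p:
747^2 = 558009 ≡ 889
747^4 ≡ 889^2 = 790321 ≡ 1648
747^8 ≡ 1648^2 = 2715904 ≡ 1685
747^16 ≡ 1685^2 = 2839225 ≡ 1395
747^32 ≡ 1395^2 = 1946025 ≡ 1328
747^64 ≡ 1328^2 = 1763584 ≡ 1692
747^128 ≡ 1692^2 = 2862864 ≡ 660
224 = 128 + 64 + 32, so 747^224 ≡ 660·1692·1328 ≡ 1209 (mod 1741)
224^2 = 50176 ≡ 1428
224^4 ≡ 1428^2 = 2039184 ≡ 473
224^8 ≡ 473^2 = 223729 ≡ 881
224^16 ≡ 881^2 = 776161 ≡ 1416
224^32 ≡ 1416^2 = 2005056 ≡ 1165
224^64 ≡ 1165^2 = 1357225 ≡ 986
224^128 ≡ 986^2 = 972196 ≡ 718
224^256 ≡ 718^2 = 515524 ≡ 188
315 = 256 + 32 + 16 + 8 + 2 + 1, so 224^315 ≡ 188·1165·1416·881·1428·224 ≡ 605 (mod 1741)
1209·605 = 731445 ≡ 225 (mod 1741)
225 ≡ 225 (mod 1741), so the signature is genuine.

accept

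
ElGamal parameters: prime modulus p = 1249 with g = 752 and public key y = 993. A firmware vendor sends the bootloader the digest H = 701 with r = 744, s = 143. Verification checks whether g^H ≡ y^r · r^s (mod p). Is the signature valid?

Left side g^H mod p:
Squares mod 1249: 752^1≡752, 752^2≡956, 752^4≡917, 752^8≡312, 752^16≡1171, 752^32≡1088, 752^64≡941, 752^128≡1189, 752^256≡1102, 752^512≡376
701 = 512 + 128 + 32 + 16 + 8 + 4 + 1, so 752^701 ≡ 376·1189·1088·1171·312·917·752 ≡ 480 (mod 1249)
Right side y^r · r^s mod p:
Squares mod 1249: 993^1≡993, 993^2≡588, 993^4≡1020, 993^8≡1232, 993^16≡289, 993^32≡1087, 993^64≡15, 993^128≡225, 993^256≡665, 993^512≡79
744 = 512 + 128 + 64 + 32 + 8, so 993^744 ≡ 79·225·15·1087·1232 ≡ 648 (mod 1249)
Squares mod 1249: 744^1≡744, 744^2≡229, 744^4≡1232, 744^8≡289, 744^16≡1087, 744^32≡15, 744^64≡225, 744^128≡665
143 = 128 + 8 + 4 + 2 + 1, so 744^143 ≡ 665·289·1232·229·744 ≡ 1215 (mod 1249)
648·1215 = 787320 ≡ 450 (mod 1249)
480 ≠ 450, so verification fails.

invalid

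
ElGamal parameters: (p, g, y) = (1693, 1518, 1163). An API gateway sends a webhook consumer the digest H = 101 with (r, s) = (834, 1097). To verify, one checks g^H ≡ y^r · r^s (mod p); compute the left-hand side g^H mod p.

1055

Squares mod 1693: 1518^1≡1518, 1518^2≡151, 1518^4≡792, 1518^8≡854, 1518^16≡1326, 1518^32≡942, 1518^64≡232
101 = 64 + 32 + 4 + 1, so 1518^101 ≡ 232·942·792·1518 ≡ 1055 (mod 1693)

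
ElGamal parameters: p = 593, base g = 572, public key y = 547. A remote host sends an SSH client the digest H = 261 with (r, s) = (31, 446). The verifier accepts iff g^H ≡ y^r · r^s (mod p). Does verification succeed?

passes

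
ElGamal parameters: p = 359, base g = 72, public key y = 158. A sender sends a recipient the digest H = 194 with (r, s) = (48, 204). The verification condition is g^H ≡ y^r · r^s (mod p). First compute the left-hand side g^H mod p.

150

72^194 mod 359 = 150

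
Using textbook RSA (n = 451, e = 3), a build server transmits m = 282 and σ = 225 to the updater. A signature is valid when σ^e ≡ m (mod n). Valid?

σ^2 ≡ 225^2 = 50625 ≡ 113
3 = 2 + 1, so σ^3 ≡ 113·225 ≡ 169 (mod 451)
σ^3 mod 451 = 169, but m = 282.

no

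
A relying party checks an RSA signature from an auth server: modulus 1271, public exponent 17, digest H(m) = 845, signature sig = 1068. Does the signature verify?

does not verify

Squares mod 1271: sig^1≡1068, sig^2≡537, sig^4≡1123, sig^8≡297, sig^16≡510
17 = 16 + 1, so sig^17 ≡ 510·1068 ≡ 692 (mod 1271)
sig^17 mod 1271 = 692, but H(m) = 845.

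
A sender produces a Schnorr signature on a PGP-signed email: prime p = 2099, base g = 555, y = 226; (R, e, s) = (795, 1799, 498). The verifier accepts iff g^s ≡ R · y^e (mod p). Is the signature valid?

invalid

g^s mod p:
555^2 = 308025 ≡ 1571
555^4 ≡ 1571^2 = 2468041 ≡ 1716
555^8 ≡ 1716^2 = 2944656 ≡ 1858
555^16 ≡ 1858^2 = 3452164 ≡ 1408
555^32 ≡ 1408^2 = 1982464 ≡ 1008
555^64 ≡ 1008^2 = 1016064 ≡ 148
555^128 ≡ 148^2 = 21904 ≡ 914
555^256 ≡ 914^2 = 835396 ≡ 2093
498 = 256 + 128 + 64 + 32 + 16 + 2, so 555^498 ≡ 2093·914·148·1008·1408·1571 ≡ 1036 (mod 2099)
R · y^e mod p:
226^2 = 51076 ≡ 700
226^4 ≡ 700^2 = 490000 ≡ 933
226^8 ≡ 933^2 = 870489 ≡ 1503
226^16 ≡ 1503^2 = 2259009 ≡ 485
226^32 ≡ 485^2 = 235225 ≡ 137
226^64 ≡ 137^2 = 18769 ≡ 1977
226^128 ≡ 1977^2 = 3908529 ≡ 191
226^256 ≡ 191^2 = 36481 ≡ 798
226^512 ≡ 798^2 = 636804 ≡ 807
226^1024 ≡ 807^2 = 651249 ≡ 559
1799 = 1024 + 512 + 256 + 4 + 2 + 1, so 226^1799 ≡ 559·807·798·933·700·226 ≡ 902 (mod 2099)
795·902 = 717090 ≡ 1331 (mod 2099)
1036 ≠ 1331; the check fails.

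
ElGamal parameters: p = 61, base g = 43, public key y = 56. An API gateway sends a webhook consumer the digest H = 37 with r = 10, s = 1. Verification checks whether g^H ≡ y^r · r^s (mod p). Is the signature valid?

Left side g^H mod p:
43^2 = 1849 ≡ 19
43^4 ≡ 19^2 = 361 ≡ 56
43^8 ≡ 56^2 = 3136 ≡ 25
43^16 ≡ 25^2 = 625 ≡ 15
43^32 ≡ 15^2 = 225 ≡ 42
37 = 32 + 4 + 1, so 43^37 ≡ 42·56·43 ≡ 59 (mod 61)
Right side y^r · r^s mod p:
56^2 = 3136 ≡ 25
56^4 ≡ 25^2 = 625 ≡ 15
56^8 ≡ 15^2 = 225 ≡ 42
10 = 8 + 2, so 56^10 ≡ 42·25 ≡ 13 (mod 61)
10^1 mod 61 = 10
13·10 = 130 ≡ 8 (mod 61)
59 ≠ 8, so verification fails.

invalid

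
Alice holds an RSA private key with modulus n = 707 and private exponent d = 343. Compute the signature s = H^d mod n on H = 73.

255

Squares mod 707: H^1≡73, H^2≡380, H^4≡172, H^8≡597, H^16≡81, H^32≡198, H^64≡319, H^128≡660, H^256≡88
343 = 256 + 64 + 16 + 4 + 2 + 1, so H^343 ≡ 88·319·81·172·380·73 ≡ 255 (mod 707)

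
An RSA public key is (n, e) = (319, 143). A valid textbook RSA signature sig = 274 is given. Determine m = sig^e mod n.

sig^2 ≡ 274^2 = 75076 ≡ 111
sig^4 ≡ 111^2 = 12321 ≡ 199
sig^8 ≡ 199^2 = 39601 ≡ 45
sig^16 ≡ 45^2 = 2025 ≡ 111
sig^32 ≡ 111^2 = 12321 ≡ 199
sig^64 ≡ 199^2 = 39601 ≡ 45
sig^128 ≡ 45^2 = 2025 ≡ 111
143 = 128 + 8 + 4 + 2 + 1, so sig^143 ≡ 111·45·199·111·274 ≡ 109 (mod 319)

109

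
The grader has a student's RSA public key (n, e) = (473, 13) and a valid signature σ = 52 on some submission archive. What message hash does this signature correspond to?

σ^2 ≡ 52^2 = 2704 ≡ 339
σ^4 ≡ 339^2 = 114921 ≡ 455
σ^8 ≡ 455^2 = 207025 ≡ 324
13 = 8 + 4 + 1, so σ^13 ≡ 324·455·52 ≡ 402 (mod 473)

402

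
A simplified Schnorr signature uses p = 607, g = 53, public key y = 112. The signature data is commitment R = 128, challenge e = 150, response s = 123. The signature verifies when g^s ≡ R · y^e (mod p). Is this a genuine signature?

forged

g^s mod p:
53^123 mod 607 = 64
R · y^e mod p:
112^150 mod 607 = 478
128·478 = 61184 ≡ 484 (mod 607)
64 ≠ 484; the check fails.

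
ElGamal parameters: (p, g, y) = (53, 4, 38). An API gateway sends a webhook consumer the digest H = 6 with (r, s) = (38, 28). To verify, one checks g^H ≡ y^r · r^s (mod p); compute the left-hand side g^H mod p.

4^2 = 16
4^4 ≡ 16^2 = 256 ≡ 44
6 = 4 + 2, so 4^6 ≡ 44·16 ≡ 15 (mod 53)

15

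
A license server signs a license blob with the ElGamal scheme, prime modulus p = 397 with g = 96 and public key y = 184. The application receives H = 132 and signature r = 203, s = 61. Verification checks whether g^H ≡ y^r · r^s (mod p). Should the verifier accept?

reject

Left side g^H mod p:
96^2 = 9216 ≡ 85
96^4 ≡ 85^2 = 7225 ≡ 79
96^8 ≡ 79^2 = 6241 ≡ 286
96^16 ≡ 286^2 = 81796 ≡ 14
96^32 ≡ 14^2 = 196
96^64 ≡ 196^2 = 38416 ≡ 304
96^128 ≡ 304^2 = 92416 ≡ 312
132 = 128 + 4, so 96^132 ≡ 312·79 ≡ 34 (mod 397)
Right side y^r · r^s mod p:
184^2 = 33856 ≡ 111
184^4 ≡ 111^2 = 12321 ≡ 14
184^8 ≡ 14^2 = 196
184^16 ≡ 196^2 = 38416 ≡ 304
184^32 ≡ 304^2 = 92416 ≡ 312
184^64 ≡ 312^2 = 97344 ≡ 79
184^128 ≡ 79^2 = 6241 ≡ 286
203 = 128 + 64 + 8 + 2 + 1, so 184^203 ≡ 286·79·196·111·184 ≡ 203 (mod 397)
203^2 = 41209 ≡ 318
203^4 ≡ 318^2 = 101124 ≡ 286
203^8 ≡ 286^2 = 81796 ≡ 14
203^16 ≡ 14^2 = 196
203^32 ≡ 196^2 = 38416 ≡ 304
61 = 32 + 16 + 8 + 4 + 1, so 203^61 ≡ 304·196·14·286·203 ≡ 41 (mod 397)
203·41 = 8323 ≡ 383 (mod 397)
34 ≠ 383, so verification fails.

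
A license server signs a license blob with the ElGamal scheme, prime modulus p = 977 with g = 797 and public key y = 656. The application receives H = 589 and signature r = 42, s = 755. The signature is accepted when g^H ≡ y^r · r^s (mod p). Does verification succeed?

fails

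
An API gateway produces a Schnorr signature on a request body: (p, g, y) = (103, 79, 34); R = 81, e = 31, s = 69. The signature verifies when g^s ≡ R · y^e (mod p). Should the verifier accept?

accept

g^s mod p:
79^2 = 6241 ≡ 61
79^4 ≡ 61^2 = 3721 ≡ 13
79^8 ≡ 13^2 = 169 ≡ 66
79^16 ≡ 66^2 = 4356 ≡ 30
79^32 ≡ 30^2 = 900 ≡ 76
79^64 ≡ 76^2 = 5776 ≡ 8
69 = 64 + 4 + 1, so 79^69 ≡ 8·13·79 ≡ 79 (mod 103)
R · y^e mod p:
34^2 = 1156 ≡ 23
34^4 ≡ 23^2 = 529 ≡ 14
34^8 ≡ 14^2 = 196 ≡ 93
34^16 ≡ 93^2 = 8649 ≡ 100
31 = 16 + 8 + 4 + 2 + 1, so 34^31 ≡ 100·93·14·23·34 ≡ 76 (mod 103)
81·76 = 6156 ≡ 79 (mod 103)
79 ≡ 79 (mod 103); signature holds.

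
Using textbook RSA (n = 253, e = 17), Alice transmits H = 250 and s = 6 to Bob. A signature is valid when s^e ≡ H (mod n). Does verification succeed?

s^2 ≡ 6^2 = 36
s^4 ≡ 36^2 = 1296 ≡ 31
s^8 ≡ 31^2 = 961 ≡ 202
s^16 ≡ 202^2 = 40804 ≡ 71
17 = 16 + 1, so s^17 ≡ 71·6 ≡ 173 (mod 253)
s^17 mod 253 = 173, but H = 250.

fails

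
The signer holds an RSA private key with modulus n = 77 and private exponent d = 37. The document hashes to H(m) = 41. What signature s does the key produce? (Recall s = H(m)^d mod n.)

13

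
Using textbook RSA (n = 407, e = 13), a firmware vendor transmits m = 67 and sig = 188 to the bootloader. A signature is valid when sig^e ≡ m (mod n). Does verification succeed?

passes

Squares mod 407: sig^1≡188, sig^2≡342, sig^4≡155, sig^8≡12
13 = 8 + 4 + 1, so sig^13 ≡ 12·155·188 ≡ 67 (mod 407)
Since 67 equals the digest 67, verification succeeds.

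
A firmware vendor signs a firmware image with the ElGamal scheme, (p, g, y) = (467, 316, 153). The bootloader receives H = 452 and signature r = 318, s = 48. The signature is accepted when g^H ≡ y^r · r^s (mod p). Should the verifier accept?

accept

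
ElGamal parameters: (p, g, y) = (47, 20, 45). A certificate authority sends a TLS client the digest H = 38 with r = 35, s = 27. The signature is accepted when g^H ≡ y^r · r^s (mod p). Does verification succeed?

passes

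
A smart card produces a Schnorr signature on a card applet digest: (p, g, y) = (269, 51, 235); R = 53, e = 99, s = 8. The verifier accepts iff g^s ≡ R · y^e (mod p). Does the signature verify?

g^s mod p:
Squares mod 269: 51^1≡51, 51^2≡180, 51^4≡120, 51^8≡143
51^8 ≡ 143 (mod 269)
R · y^e mod p:
Squares mod 269: 235^1≡235, 235^2≡80, 235^4≡213, 235^8≡177, 235^16≡125, 235^32≡23, 235^64≡260
99 = 64 + 32 + 2 + 1, so 235^99 ≡ 260·23·80·235 ≡ 23 (mod 269)
53·23 = 1219 ≡ 143 (mod 269)
143 ≡ 143 (mod 269); signature holds.

verifies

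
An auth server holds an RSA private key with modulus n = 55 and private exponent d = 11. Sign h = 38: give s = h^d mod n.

27

h^2 ≡ 38^2 = 1444 ≡ 14
h^4 ≡ 14^2 = 196 ≡ 31
h^8 ≡ 31^2 = 961 ≡ 26
11 = 8 + 2 + 1, so h^11 ≡ 26·14·38 ≡ 27 (mod 55)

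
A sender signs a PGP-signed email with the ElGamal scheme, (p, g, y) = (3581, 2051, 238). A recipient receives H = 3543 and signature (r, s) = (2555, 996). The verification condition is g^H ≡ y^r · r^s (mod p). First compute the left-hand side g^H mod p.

2051^2 = 4206601 ≡ 2507
2051^4 ≡ 2507^2 = 6285049 ≡ 394
2051^8 ≡ 394^2 = 155236 ≡ 1253
2051^16 ≡ 1253^2 = 1570009 ≡ 1531
2051^32 ≡ 1531^2 = 2343961 ≡ 1987
2051^64 ≡ 1987^2 = 3948169 ≡ 1907
2051^128 ≡ 1907^2 = 3636649 ≡ 1934
2051^256 ≡ 1934^2 = 3740356 ≡ 1792
2051^512 ≡ 1792^2 = 3211264 ≡ 2688
2051^1024 ≡ 2688^2 = 7225344 ≡ 2467
2051^2048 ≡ 2467^2 = 6086089 ≡ 1970
3543 = 2048 + 1024 + 256 + 128 + 64 + 16 + 4 + 2 + 1, so 2051^3543 ≡ 1970·2467·1792·1934·1907·1531·394·2507·2051 ≡ 2998 (mod 3581)

2998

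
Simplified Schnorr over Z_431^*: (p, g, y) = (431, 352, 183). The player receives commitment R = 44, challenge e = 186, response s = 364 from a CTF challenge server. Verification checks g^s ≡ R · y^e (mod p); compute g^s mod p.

49

352^364 mod 431 = 49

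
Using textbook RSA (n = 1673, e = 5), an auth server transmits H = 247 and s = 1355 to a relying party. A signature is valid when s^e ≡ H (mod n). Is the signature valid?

valid

Squares mod 1673: s^1≡1355, s^2≡744, s^4≡1446
5 = 4 + 1, so s^5 ≡ 1446·1355 ≡ 247 (mod 1673)
s^5 mod 1673 = 247 matches H.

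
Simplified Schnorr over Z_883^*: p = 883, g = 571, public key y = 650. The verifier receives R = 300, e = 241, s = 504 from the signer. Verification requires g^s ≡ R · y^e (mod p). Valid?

g^s mod p:
571^504 mod 883 = 749
R · y^e mod p:
650^241 mod 883 = 288
300·288 = 86400 ≡ 749 (mod 883)
749 ≡ 749 (mod 883); signature holds.

yes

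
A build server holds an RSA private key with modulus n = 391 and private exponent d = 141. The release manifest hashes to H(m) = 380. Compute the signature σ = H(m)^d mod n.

Squares mod 391: (H(m))^1≡380, (H(m))^2≡121, (H(m))^4≡174, (H(m))^8≡169, (H(m))^16≡18, (H(m))^32≡324, (H(m))^64≡188, (H(m))^128≡154
141 = 128 + 8 + 4 + 1, so (H(m))^141 ≡ 154·169·174·380 ≡ 27 (mod 391)

27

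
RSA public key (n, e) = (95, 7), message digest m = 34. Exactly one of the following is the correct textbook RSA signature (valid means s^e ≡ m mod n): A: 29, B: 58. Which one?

A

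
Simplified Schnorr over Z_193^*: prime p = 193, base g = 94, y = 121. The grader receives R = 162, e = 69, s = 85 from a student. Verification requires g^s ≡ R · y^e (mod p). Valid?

no

g^s mod p:
Squares mod 193: 94^1≡94, 94^2≡151, 94^4≡27, 94^8≡150, 94^16≡112, 94^32≡192, 94^64≡1
85 = 64 + 16 + 4 + 1, so 94^85 ≡ 1·112·27·94 ≡ 160 (mod 193)
R · y^e mod p:
Squares mod 193: 121^1≡121, 121^2≡166, 121^4≡150, 121^8≡112, 121^16≡192, 121^32≡1, 121^64≡1
69 = 64 + 4 + 1, so 121^69 ≡ 1·150·121 ≡ 8 (mod 193)
162·8 = 1296 ≡ 138 (mod 193)
160 ≠ 138; the check fails.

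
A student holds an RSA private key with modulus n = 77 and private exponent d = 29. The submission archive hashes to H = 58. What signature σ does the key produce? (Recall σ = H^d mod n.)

4

H^2 ≡ 58^2 = 3364 ≡ 53
H^4 ≡ 53^2 = 2809 ≡ 37
H^8 ≡ 37^2 = 1369 ≡ 60
H^16 ≡ 60^2 = 3600 ≡ 58
29 = 16 + 8 + 4 + 1, so H^29 ≡ 58·60·37·58 ≡ 4 (mod 77)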